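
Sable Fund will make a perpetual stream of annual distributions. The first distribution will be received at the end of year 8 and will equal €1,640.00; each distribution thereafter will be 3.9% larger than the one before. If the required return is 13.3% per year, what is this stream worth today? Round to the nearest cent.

€7279.59

Value at end of year 7: C₁ / (r − g) = €1,640.00 / (0.133 − 0.039) = €17,446.8085
Discount to today: PV = €17,446.8085 / (1 + 0.133)^7 = €17,446.8085 / 2.396676 = €7,279.59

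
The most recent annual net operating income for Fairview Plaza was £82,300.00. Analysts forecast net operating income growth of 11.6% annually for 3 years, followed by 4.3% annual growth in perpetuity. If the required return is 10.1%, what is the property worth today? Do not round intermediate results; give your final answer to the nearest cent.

£1794987.41

D_1 = 91846.80000
D_2 = 102501.02880
D_3 = 114391.14814
Terminal value at year 3: TV = D_3×(1+g_2)/(r−g_2) = 119309.96751/0.058 = 2057068.40536
P_0 = D_1/(1+r)^1 + D_2/(1+r)^2 + D_3/(1+r)^3 + TV/(1+r)^3
    = 83421.25341 + 84557.78274 + 85709.79613 + 1541298.57529 = 1794987.40757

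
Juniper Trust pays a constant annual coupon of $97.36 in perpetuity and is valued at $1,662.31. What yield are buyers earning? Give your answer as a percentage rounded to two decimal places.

P = C/r ⇒ r = C/P = $97.36/$1,662.31 = 0.058569

5.86%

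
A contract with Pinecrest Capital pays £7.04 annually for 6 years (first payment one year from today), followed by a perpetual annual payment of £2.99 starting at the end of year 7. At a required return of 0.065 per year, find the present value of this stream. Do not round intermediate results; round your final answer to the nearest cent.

PV of 6-year annuity: £7.04 × [1 − (1+0.065)^−6] / 0.065 = 34.08074
Perpetuity value at year 6: £2.99 / 0.065 = 46.00000
PV of perpetuity: 46.00000 / (1+0.065)^6 = 31.52537
Total PV = 34.08074 + 31.52537 = 65.60610

£65.61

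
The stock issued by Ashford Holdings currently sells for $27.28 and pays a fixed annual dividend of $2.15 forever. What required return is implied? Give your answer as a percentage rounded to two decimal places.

7.88%

P = C/r ⇒ r = C/P = $2.15/$27.28 = 0.078812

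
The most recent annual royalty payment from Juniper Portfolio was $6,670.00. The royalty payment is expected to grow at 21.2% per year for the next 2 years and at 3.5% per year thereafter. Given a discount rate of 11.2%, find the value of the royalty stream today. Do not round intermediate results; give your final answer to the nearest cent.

$121698.68

D_1 = 8084.04000
D_2 = 9797.85648
Terminal value at year 2: TV = D_2×(1+g_2)/(r−g_2) = 10140.78146/0.077 = 131698.46048
P_0 = D_1/(1+r)^1 + D_2/(1+r)^2 + TV/(1+r)^2
    = 7269.82014 + 7923.58095 + 106505.27638 = 121698.67747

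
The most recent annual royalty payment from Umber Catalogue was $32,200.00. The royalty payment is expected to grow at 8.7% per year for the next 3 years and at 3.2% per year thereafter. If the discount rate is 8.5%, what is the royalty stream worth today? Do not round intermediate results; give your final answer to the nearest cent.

D_1 = 35001.40000
D_2 = 38046.52180
D_3 = 41356.56920
Terminal value at year 3: TV = D_3×(1+g_2)/(r−g_2) = 42679.97941/0.053 = 805282.63039
P_0 = D_1/(1+r)^1 + D_2/(1+r)^2 + D_3/(1+r)^3 + TV/(1+r)^3
    = 32259.35484 + 32318.81909 + 32378.39295 + 630462.29286 = 727418.85973

$727418.86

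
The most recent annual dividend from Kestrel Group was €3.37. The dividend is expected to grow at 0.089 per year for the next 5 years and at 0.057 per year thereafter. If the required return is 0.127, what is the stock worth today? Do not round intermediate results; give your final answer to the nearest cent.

D_1 = 3.66993
D_2 = 3.99655
D_3 = 4.35225
D_4 = 4.73960
D_5 = 5.16142
Terminal value at year 5: TV = D_5×(1+g_2)/(r−g_2) = 5.45562/0.07 = 77.93746
P_0 = D_1/(1+r)^1 + D_2/(1+r)^2 + D_3/(1+r)^3 + D_4/(1+r)^4 + D_5/(1+r)^5 + TV/(1+r)^5
    = 3.25637 + 3.14657 + 3.04048 + 2.93796 + 2.83890 + 42.86735 = 58.08763

€58.09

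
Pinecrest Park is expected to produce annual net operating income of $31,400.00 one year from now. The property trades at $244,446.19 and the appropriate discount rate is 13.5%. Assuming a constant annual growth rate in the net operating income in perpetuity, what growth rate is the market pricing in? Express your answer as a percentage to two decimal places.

0.65%

P = D₁/(r−g) ⇒ g = r − D₁/P = 0.135 − $31,400.00/$244,446.19 = 0.006546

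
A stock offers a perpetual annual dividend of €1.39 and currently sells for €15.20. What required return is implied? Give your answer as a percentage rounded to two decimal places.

P = C/r ⇒ r = C/P = €1.39/€15.20 = 0.091447

9.14%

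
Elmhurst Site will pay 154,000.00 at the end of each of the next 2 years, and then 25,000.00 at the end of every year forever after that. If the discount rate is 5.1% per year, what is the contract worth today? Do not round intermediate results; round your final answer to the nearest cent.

PV of 2-year annuity: 154,000.00 × [1 − (1+0.051)^−2] / 0.051 = 285943.97434
Perpetuity value at year 2: 25,000.00 / 0.051 = 490196.07843
PV of perpetuity: 490196.07843 / (1+0.051)^2 = 443776.60208
Total PV = 285943.97434 + 443776.60208 = 729720.57642

729720.58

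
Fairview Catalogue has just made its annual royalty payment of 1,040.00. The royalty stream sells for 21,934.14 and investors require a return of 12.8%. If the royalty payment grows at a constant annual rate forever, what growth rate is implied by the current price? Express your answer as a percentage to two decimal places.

7.69%

P = D₀(1+g)/(r−g) ⇒ P(r−g) = D₀(1+g) ⇒ g(P+D₀) = P·r − D₀
g = (P·r − D₀)/(P + D₀) = (21,934.14×0.128 − 1,040.00) / (21,934.14 + 1,040.00) = 0.076937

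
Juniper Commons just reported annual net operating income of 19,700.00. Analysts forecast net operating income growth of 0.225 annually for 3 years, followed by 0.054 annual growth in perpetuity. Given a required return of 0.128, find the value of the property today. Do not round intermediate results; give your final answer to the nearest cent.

D_1 = 24132.50000
D_2 = 29562.31250
D_3 = 36213.83281
Terminal value at year 3: TV = D_3×(1+g_2)/(r−g_2) = 38169.37978/0.074 = 515802.42952
P_0 = D_1/(1+r)^1 + D_2/(1+r)^2 + D_3/(1+r)^3 + TV/(1+r)^3
    = 21394.06028 + 23233.79774 + 25231.73956 + 359381.80406 = 429241.40164

429241.40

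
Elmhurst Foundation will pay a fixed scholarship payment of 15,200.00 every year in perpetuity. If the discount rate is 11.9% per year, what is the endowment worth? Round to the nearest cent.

127731.09

Level perpetuity: PV = C / r = 15,200.00 / 0.119 = 127,731.09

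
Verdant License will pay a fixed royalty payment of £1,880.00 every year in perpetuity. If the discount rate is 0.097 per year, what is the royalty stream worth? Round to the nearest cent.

£19381.44

Level perpetuity: PV = C / r = £1,880.00 / 0.097 = £19,381.44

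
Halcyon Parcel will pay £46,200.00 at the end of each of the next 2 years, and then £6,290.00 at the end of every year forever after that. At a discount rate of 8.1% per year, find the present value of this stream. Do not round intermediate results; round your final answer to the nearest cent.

£148726.96

PV of 2-year annuity: £46,200.00 × [1 − (1+0.081)^−2] / 0.081 = 82274.01051
Perpetuity value at year 2: £6,290.00 / 0.081 = 77654.32099
PV of perpetuity: 77654.32099 / (1+0.081)^2 = 66452.94596
Total PV = 82274.01051 + 66452.94596 = 148726.95648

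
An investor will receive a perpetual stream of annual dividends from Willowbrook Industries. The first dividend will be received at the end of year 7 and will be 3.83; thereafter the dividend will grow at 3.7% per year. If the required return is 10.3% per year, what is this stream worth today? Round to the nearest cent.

32.23

Value at end of year 6: C₁ / (r − g) = 3.83 / (0.103 − 0.037) = 58.0303
Discount to today: PV = 58.0303 / (1 + 0.103)^6 = 58.0303 / 1.800749 = 32.23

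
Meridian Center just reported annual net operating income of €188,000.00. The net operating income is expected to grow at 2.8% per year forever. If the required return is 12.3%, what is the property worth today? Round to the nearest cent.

D₁ = D₀ × (1 + g) = €188,000.00 × 1.028 = €193,264.0000
Growing perpetuity: P = D₁ / (r − g) = €193,264.0000 / (0.123 − 0.028) = €2,034,357.89

€2034357.89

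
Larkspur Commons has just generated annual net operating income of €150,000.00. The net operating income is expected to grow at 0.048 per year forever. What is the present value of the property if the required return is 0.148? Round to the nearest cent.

D₁ = D₀ × (1 + g) = €150,000.00 × 1.048 = €157,200.0000
Growing perpetuity: P = D₁ / (r − g) = €157,200.0000 / (0.148 − 0.048) = €1,572,000.00

€1572000.00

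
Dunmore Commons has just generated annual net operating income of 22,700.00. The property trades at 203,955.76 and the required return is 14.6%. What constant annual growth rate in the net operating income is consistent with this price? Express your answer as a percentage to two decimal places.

3.12%

P = D₀(1+g)/(r−g) ⇒ P(r−g) = D₀(1+g) ⇒ g(P+D₀) = P·r − D₀
g = (P·r − D₀)/(P + D₀) = (203,955.76×0.146 − 22,700.00) / (203,955.76 + 22,700.00) = 0.031226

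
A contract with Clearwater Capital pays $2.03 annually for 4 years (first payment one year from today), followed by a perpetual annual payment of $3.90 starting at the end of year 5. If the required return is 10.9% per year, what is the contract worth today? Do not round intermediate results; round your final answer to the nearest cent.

PV of 4-year annuity: $2.03 × [1 − (1+0.109)^−4] / 0.109 = 6.31144
Perpetuity value at year 4: $3.90 / 0.109 = 35.77982
PV of perpetuity: 35.77982 / (1+0.109)^4 = 23.65440
Total PV = 6.31144 + 23.65440 = 29.96583

$29.97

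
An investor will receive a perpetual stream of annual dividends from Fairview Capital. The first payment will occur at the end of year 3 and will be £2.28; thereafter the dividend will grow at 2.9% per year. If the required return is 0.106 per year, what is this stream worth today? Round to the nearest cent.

£24.21

Value at end of year 2: C₁ / (r − g) = £2.28 / (0.106 − 0.029) = £29.6104
Discount to today: PV = £29.6104 / (1 + 0.106)^2 = £29.6104 / 1.223236 = £24.21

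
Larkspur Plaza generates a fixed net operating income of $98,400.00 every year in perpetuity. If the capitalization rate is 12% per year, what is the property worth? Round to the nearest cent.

$820000.00

Level perpetuity: PV = C / r = $98,400.00 / 0.12 = $820,000.00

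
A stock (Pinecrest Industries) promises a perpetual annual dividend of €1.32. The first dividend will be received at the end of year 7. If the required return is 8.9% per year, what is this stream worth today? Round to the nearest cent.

Value at end of year 6: C / r = €1.32 / 0.089 = €14.8315
Discount to today: PV = €14.8315 / (1 + 0.089)^6 = €14.8315 / 1.667890 = €8.89

€8.89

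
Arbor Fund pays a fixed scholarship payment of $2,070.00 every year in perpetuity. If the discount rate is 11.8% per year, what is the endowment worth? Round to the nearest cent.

$17542.37

Level perpetuity: PV = C / r = $2,070.00 / 0.118 = $17,542.37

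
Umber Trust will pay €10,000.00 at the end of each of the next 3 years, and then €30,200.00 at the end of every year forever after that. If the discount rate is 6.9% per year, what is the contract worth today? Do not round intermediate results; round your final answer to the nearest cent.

PV of 3-year annuity: €10,000.00 × [1 − (1+0.069)^−3] / 0.069 = 26291.18158
Perpetuity value at year 3: €30,200.00 / 0.069 = 437681.15942
PV of perpetuity: 437681.15942 / (1+0.069)^3 = 358281.79106
Total PV = 26291.18158 + 358281.79106 = 384572.97263

€384572.97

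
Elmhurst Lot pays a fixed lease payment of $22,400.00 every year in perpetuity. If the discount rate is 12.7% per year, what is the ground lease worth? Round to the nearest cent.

$176377.95

Level perpetuity: PV = C / r = $22,400.00 / 0.127 = $176,377.95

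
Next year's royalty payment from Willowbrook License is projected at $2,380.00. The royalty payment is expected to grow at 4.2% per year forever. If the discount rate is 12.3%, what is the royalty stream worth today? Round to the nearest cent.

$29382.72

Growing perpetuity: P = D₁ / (r − g) = $2,380.0000 / (0.123 − 0.042) = $29,382.72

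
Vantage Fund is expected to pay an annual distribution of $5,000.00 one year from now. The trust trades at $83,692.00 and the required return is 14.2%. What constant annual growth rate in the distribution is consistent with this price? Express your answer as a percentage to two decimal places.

8.23%

P = D₁/(r−g) ⇒ g = r − D₁/P = 0.142 − $5,000.00/$83,692.00 = 0.082257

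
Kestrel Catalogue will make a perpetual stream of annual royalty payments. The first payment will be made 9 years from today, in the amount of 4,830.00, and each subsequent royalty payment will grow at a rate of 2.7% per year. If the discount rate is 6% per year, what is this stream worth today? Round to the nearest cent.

91830.36

Value at end of year 8: C₁ / (r − g) = 4,830.00 / (0.06 − 0.027) = 146,363.6364
Discount to today: PV = 146,363.6364 / (1 + 0.06)^8 = 146,363.6364 / 1.593848 = 91,830.36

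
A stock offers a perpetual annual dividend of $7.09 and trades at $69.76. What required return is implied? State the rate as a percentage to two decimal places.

P = C/r ⇒ r = C/P = $7.09/$69.76 = 0.101634

10.16%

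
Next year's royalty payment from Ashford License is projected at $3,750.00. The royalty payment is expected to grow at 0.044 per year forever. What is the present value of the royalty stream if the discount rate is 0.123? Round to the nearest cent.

$47468.35

Growing perpetuity: P = D₁ / (r − g) = $3,750.0000 / (0.123 − 0.044) = $47,468.35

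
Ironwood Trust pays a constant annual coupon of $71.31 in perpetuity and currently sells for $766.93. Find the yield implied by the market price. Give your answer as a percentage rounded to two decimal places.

9.30%

P = C/r ⇒ r = C/P = $71.31/$766.93 = 0.092981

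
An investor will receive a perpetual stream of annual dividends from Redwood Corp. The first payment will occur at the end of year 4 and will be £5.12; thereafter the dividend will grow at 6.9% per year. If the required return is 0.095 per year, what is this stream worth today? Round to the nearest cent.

Value at end of year 3: C₁ / (r − g) = £5.12 / (0.095 − 0.069) = £196.9231
Discount to today: PV = £196.9231 / (1 + 0.095)^3 = £196.9231 / 1.312932 = £149.99

£149.99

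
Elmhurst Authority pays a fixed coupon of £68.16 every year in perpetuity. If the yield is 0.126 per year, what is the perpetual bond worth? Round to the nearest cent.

Level perpetuity: PV = C / r = £68.16 / 0.126 = £540.95

£540.95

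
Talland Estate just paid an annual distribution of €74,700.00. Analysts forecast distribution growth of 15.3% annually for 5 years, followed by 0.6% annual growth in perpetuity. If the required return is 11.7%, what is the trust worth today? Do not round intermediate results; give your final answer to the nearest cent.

D_1 = 86129.10000
D_2 = 99306.85230
D_3 = 114500.80070
D_4 = 132019.42321
D_5 = 152218.39496
Terminal value at year 5: TV = D_5×(1+g_2)/(r−g_2) = 153131.70533/0.111 = 1379564.91288
P_0 = D_1/(1+r)^1 + D_2/(1+r)^2 + D_3/(1+r)^3 + D_4/(1+r)^4 + D_5/(1+r)^5 + TV/(1+r)^5
    = 77107.52014 + 79592.63270 + 82157.83841 + 84805.71861 + 87538.93783 + 793370.91402 = 1204573.56171

€1204573.56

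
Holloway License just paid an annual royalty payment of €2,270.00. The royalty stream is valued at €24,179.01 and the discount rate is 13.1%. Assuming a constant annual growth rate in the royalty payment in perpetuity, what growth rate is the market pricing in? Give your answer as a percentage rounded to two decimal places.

P = D₀(1+g)/(r−g) ⇒ P(r−g) = D₀(1+g) ⇒ g(P+D₀) = P·r − D₀
g = (P·r − D₀)/(P + D₀) = (€24,179.01×0.131 − €2,270.00) / (€24,179.01 + €2,270.00) = 0.033931

3.39%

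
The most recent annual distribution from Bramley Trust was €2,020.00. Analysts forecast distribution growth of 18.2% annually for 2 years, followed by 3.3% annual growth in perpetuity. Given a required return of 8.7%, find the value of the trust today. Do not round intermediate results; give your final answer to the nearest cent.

€50276.38

D_1 = 2387.64000
D_2 = 2822.19048
Terminal value at year 2: TV = D_2×(1+g_2)/(r−g_2) = 2915.32277/0.054 = 53987.45863
P_0 = D_1/(1+r)^1 + D_2/(1+r)^2 + TV/(1+r)^2
    = 2196.54094 + 2388.51094 + 45691.32960 = 50276.38148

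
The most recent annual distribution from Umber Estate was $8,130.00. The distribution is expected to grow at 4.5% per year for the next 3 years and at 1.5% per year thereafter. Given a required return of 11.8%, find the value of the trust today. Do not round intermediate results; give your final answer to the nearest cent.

D_1 = 8495.85000
D_2 = 8878.16325
D_3 = 9277.68060
Terminal value at year 3: TV = D_3×(1+g_2)/(r−g_2) = 9416.84581/0.103 = 91425.68743
P_0 = D_1/(1+r)^1 + D_2/(1+r)^2 + D_3/(1+r)^3 + TV/(1+r)^3
    = 7599.15027 + 7102.96246 + 6639.17332 + 65424.86329 = 86766.14934

$86766.15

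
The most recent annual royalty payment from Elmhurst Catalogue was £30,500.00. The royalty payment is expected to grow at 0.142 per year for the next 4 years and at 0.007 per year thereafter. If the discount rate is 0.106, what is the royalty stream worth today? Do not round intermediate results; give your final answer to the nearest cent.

£484901.34

D_1 = 34831.00000
D_2 = 39777.00200
D_3 = 45425.33628
D_4 = 51875.73404
Terminal value at year 4: TV = D_4×(1+g_2)/(r−g_2) = 52238.86417/0.099 = 527665.29469
P_0 = D_1/(1+r)^1 + D_2/(1+r)^2 + D_3/(1+r)^3 + D_4/(1+r)^4 + TV/(1+r)^4
    = 31492.76673 + 32517.84774 + 33576.29487 + 34669.19416 + 352645.23752 = 484901.34101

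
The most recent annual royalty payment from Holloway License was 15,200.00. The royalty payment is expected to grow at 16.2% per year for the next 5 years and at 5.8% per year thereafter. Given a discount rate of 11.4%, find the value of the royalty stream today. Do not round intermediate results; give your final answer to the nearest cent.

441012.88

D_1 = 17662.40000
D_2 = 20523.70880
D_3 = 23848.54963
D_4 = 27712.01466
D_5 = 32201.36104
Terminal value at year 5: TV = D_5×(1+g_2)/(r−g_2) = 34069.03998/0.056 = 608375.71395
P_0 = D_1/(1+r)^1 + D_2/(1+r)^2 + D_3/(1+r)^3 + D_4/(1+r)^4 + D_5/(1+r)^5 + TV/(1+r)^5
    = 15854.93716 + 16538.09424 + 17250.68717 + 17993.98428 + 18769.30856 + 354605.86532 = 441012.87673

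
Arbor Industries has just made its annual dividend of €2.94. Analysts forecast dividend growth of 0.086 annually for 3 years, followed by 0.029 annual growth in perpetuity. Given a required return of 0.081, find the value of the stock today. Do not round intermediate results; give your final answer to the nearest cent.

D_1 = 3.19284
D_2 = 3.46742
D_3 = 3.76562
Terminal value at year 3: TV = D_3×(1+g_2)/(r−g_2) = 3.87483/0.052 = 74.51588
P_0 = D_1/(1+r)^1 + D_2/(1+r)^2 + D_3/(1+r)^3 + TV/(1+r)^3
    = 2.95360 + 2.96726 + 2.98098 + 58.98910 = 67.89094

€67.89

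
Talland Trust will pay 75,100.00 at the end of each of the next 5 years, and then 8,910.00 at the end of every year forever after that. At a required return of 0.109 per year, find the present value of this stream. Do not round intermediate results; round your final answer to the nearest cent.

326991.17

PV of 5-year annuity: 75,100.00 × [1 − (1+0.109)^−5] / 0.109 = 278261.50365
Perpetuity value at year 5: 8,910.00 / 0.109 = 81743.11927
PV of perpetuity: 81743.11927 / (1+0.109)^5 = 48729.67056
Total PV = 278261.50365 + 48729.67056 = 326991.17422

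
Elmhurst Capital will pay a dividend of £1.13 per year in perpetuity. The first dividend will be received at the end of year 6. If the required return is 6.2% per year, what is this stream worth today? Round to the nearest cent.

Value at end of year 5: C / r = £1.13 / 0.062 = £18.2258
Discount to today: PV = £18.2258 / (1 + 0.062)^5 = £18.2258 / 1.350898 = £13.49

£13.49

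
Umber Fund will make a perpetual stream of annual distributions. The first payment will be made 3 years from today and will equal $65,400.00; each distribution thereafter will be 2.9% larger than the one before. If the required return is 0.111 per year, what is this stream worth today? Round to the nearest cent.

Value at end of year 2: C₁ / (r − g) = $65,400.00 / (0.111 − 0.029) = $797,560.9756
Discount to today: PV = $797,560.9756 / (1 + 0.111)^2 = $797,560.9756 / 1.234321 = $646,153.61

$646153.61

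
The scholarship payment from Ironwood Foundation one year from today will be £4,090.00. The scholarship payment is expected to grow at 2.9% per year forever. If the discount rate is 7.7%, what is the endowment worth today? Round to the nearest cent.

Growing perpetuity: P = D₁ / (r − g) = £4,090.0000 / (0.077 − 0.029) = £85,208.33

£85208.33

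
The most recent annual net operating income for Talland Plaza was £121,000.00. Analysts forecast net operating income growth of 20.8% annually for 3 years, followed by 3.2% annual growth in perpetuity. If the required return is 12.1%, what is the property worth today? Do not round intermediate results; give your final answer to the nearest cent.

D_1 = 146168.00000
D_2 = 176570.94400
D_3 = 213297.70035
Terminal value at year 3: TV = D_3×(1+g_2)/(r−g_2) = 220123.22676/0.089 = 2473294.68273
P_0 = D_1/(1+r)^1 + D_2/(1+r)^2 + D_3/(1+r)^3 + TV/(1+r)^3
    = 130390.72257 + 140510.25233 + 151415.15149 + 1755735.23971 = 2178051.36610

£2178051.37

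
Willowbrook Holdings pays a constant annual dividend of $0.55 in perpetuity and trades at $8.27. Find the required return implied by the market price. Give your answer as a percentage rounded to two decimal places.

6.65%

P = C/r ⇒ r = C/P = $0.55/$8.27 = 0.066505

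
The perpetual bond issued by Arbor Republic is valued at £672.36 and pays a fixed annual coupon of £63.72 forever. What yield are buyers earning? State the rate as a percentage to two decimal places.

9.48%

P = C/r ⇒ r = C/P = £63.72/£672.36 = 0.094771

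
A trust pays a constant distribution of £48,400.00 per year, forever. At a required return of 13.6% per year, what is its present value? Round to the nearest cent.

£355882.35

Level perpetuity: PV = C / r = £48,400.00 / 0.136 = £355,882.35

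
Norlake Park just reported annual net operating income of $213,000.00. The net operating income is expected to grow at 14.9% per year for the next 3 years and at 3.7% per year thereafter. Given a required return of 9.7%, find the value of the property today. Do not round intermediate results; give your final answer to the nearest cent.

D_1 = 244737.00000
D_2 = 281202.81300
D_3 = 323102.03214
Terminal value at year 3: TV = D_3×(1+g_2)/(r−g_2) = 335056.80733/0.06 = 5584280.12210
P_0 = D_1/(1+r)^1 + D_2/(1+r)^2 + D_3/(1+r)^3 + TV/(1+r)^3
    = 223096.62716 + 233671.85471 + 244748.36924 + 4230067.64838 = 4931584.49949

$4931584.50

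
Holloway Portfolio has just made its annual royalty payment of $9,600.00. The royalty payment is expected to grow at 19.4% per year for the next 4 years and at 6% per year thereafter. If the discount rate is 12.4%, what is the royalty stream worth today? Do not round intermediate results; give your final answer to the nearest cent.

$247227.36

D_1 = 11462.40000
D_2 = 13686.10560
D_3 = 16341.21009
D_4 = 19511.40484
Terminal value at year 4: TV = D_4×(1+g_2)/(r−g_2) = 20682.08913/0.064 = 323157.64271
P_0 = D_1/(1+r)^1 + D_2/(1+r)^2 + D_3/(1+r)^3 + D_4/(1+r)^4 + TV/(1+r)^4
    = 10197.86477 + 10832.96311 + 11507.61384 + 12224.28018 + 202464.64045 = 247227.36234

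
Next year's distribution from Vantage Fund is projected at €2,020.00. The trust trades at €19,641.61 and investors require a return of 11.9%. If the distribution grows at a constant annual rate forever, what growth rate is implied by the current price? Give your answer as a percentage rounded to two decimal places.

P = D₁/(r−g) ⇒ g = r − D₁/P = 0.119 − €2,020.00/€19,641.61 = 0.016157

1.62%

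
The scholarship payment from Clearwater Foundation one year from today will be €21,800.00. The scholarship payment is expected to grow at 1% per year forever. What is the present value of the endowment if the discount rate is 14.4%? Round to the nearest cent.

Growing perpetuity: P = D₁ / (r − g) = €21,800.0000 / (0.144 − 0.01) = €162,686.57

€162686.57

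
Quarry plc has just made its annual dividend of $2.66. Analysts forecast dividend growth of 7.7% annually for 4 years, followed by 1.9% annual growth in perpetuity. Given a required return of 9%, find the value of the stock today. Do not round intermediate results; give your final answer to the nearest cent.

$46.71

D_1 = 2.86482
D_2 = 3.08541
D_3 = 3.32299
D_4 = 3.57886
Terminal value at year 4: TV = D_4×(1+g_2)/(r−g_2) = 3.64686/0.071 = 51.36417
P_0 = D_1/(1+r)^1 + D_2/(1+r)^2 + D_3/(1+r)^3 + D_4/(1+r)^4 + TV/(1+r)^4
    = 2.62828 + 2.59693 + 2.56596 + 2.53535 + 36.38767 = 46.71419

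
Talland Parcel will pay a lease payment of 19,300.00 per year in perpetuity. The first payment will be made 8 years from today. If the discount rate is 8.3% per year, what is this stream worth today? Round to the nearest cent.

133069.96

Value at end of year 7: C / r = 19,300.00 / 0.083 = 232,530.1205
Discount to today: PV = 232,530.1205 / (1 + 0.083)^7 = 232,530.1205 / 1.747428 = 133,069.96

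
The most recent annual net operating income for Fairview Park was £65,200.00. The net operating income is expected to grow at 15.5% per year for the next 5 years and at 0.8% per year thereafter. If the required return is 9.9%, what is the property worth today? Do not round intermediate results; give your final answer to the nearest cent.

D_1 = 75306.00000
D_2 = 86978.43000
D_3 = 100460.08665
D_4 = 116031.40008
D_5 = 134016.26709
Terminal value at year 5: TV = D_5×(1+g_2)/(r−g_2) = 135088.39723/0.091 = 1484487.88165
P_0 = D_1/(1+r)^1 + D_2/(1+r)^2 + D_3/(1+r)^3 + D_4/(1+r)^4 + D_5/(1+r)^5 + TV/(1+r)^5
    = 68522.29299 + 72013.87480 + 75683.37161 + 79539.84914 + 83592.83509 + 925951.40402 = 1305303.62765

£1305303.63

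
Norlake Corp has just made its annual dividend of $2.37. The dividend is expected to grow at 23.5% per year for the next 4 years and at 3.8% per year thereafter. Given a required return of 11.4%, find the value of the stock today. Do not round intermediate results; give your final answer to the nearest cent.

D_1 = 2.92695
D_2 = 3.61478
D_3 = 4.46426
D_4 = 5.51336
Terminal value at year 4: TV = D_4×(1+g_2)/(r−g_2) = 5.72287/0.076 = 75.30086
P_0 = D_1/(1+r)^1 + D_2/(1+r)^2 + D_3/(1+r)^3 + D_4/(1+r)^4 + TV/(1+r)^4
    = 2.62742 + 2.91281 + 3.22919 + 3.57994 + 48.89441 = 61.24377

$61.24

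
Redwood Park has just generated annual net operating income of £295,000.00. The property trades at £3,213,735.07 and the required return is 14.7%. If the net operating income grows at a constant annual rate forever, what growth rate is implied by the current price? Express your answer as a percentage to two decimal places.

5.06%

P = D₀(1+g)/(r−g) ⇒ P(r−g) = D₀(1+g) ⇒ g(P+D₀) = P·r − D₀
g = (P·r − D₀)/(P + D₀) = (£3,213,735.07×0.147 − £295,000.00) / (£3,213,735.07 + £295,000.00) = 0.050565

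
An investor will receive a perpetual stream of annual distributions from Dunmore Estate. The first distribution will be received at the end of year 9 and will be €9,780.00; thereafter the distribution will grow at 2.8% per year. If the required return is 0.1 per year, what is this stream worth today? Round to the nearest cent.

Value at end of year 8: C₁ / (r − g) = €9,780.00 / (0.1 − 0.028) = €135,833.3333
Discount to today: PV = €135,833.3333 / (1 + 0.1)^8 = €135,833.3333 / 2.143589 = €63,367.25

€63367.25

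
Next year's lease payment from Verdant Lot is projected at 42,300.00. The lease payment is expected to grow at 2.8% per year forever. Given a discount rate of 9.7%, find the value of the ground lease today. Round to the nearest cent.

Growing perpetuity: P = D₁ / (r − g) = 42,300.0000 / (0.097 − 0.028) = 613,043.48

613043.48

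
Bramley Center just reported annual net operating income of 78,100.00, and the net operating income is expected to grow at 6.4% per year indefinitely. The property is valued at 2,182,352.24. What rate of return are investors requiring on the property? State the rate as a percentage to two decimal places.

10.21%

D₁ = 78,100.00 × 1.064 = 83,098.4000
P = D₁/(r − g) ⇒ r = D₁/P + g = 83,098.4000/2,182,352.24 + 0.064 = 0.038077 + 0.064 = 0.102077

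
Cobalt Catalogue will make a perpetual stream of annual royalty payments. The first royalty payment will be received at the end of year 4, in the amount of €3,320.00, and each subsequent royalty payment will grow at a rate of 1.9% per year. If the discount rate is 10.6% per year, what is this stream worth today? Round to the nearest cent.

€28206.78

Value at end of year 3: C₁ / (r − g) = €3,320.00 / (0.106 − 0.019) = €38,160.9195
Discount to today: PV = €38,160.9195 / (1 + 0.106)^3 = €38,160.9195 / 1.352899 = €28,206.78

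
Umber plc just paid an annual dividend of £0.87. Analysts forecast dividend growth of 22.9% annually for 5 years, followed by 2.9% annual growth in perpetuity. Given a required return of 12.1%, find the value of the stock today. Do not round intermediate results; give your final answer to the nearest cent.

£21.19

D_1 = 1.06923
D_2 = 1.31408
D_3 = 1.61501
D_4 = 1.98485
D_5 = 2.43938
Terminal value at year 5: TV = D_5×(1+g_2)/(r−g_2) = 2.51012/0.092 = 27.28389
P_0 = D_1/(1+r)^1 + D_2/(1+r)^2 + D_3/(1+r)^3 + D_4/(1+r)^4 + D_5/(1+r)^5 + TV/(1+r)^5
    = 0.95382 + 1.04571 + 1.14646 + 1.25691 + 1.37800 + 15.41268 = 21.19358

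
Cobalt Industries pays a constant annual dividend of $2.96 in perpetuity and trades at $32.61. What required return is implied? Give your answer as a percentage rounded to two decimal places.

P = C/r ⇒ r = C/P = $2.96/$32.61 = 0.090770

9.08%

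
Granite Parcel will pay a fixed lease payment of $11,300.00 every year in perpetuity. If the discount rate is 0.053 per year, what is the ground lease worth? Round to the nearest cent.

$213207.55

Level perpetuity: PV = C / r = $11,300.00 / 0.053 = $213,207.55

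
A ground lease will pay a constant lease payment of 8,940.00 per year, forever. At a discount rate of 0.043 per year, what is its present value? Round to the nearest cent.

Level perpetuity: PV = C / r = 8,940.00 / 0.043 = 207,906.98

207906.98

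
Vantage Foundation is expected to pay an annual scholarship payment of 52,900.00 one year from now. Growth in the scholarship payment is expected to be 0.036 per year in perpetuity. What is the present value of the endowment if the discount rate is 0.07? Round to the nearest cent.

1555882.35

Growing perpetuity: P = D₁ / (r − g) = 52,900.0000 / (0.07 − 0.036) = 1,555,882.35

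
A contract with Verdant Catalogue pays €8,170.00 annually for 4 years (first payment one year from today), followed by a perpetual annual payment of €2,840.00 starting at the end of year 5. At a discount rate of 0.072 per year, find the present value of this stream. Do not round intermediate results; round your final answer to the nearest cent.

€57417.07

PV of 4-year annuity: €8,170.00 × [1 − (1+0.072)^−4] / 0.072 = 27549.02701
Perpetuity value at year 4: €2,840.00 / 0.072 = 39444.44444
PV of perpetuity: 39444.44444 / (1+0.072)^4 = 29868.03848
Total PV = 27549.02701 + 29868.03848 = 57417.06550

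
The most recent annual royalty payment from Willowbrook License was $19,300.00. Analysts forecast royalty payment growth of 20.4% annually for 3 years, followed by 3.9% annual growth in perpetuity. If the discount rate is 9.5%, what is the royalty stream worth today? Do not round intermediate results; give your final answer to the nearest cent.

$546227.54

D_1 = 23237.20000
D_2 = 27977.58880
D_3 = 33685.01692
Terminal value at year 3: TV = D_3×(1+g_2)/(r−g_2) = 34998.73257/0.056 = 624977.36741
P_0 = D_1/(1+r)^1 + D_2/(1+r)^2 + D_3/(1+r)^3 + TV/(1+r)^3
    = 21221.18721 + 23333.61590 + 25656.32287 + 476016.41890 = 546227.54488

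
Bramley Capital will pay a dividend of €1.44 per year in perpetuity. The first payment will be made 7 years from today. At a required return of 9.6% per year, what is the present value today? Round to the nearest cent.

Value at end of year 6: C / r = €1.44 / 0.096 = €15.0000
Discount to today: PV = €15.0000 / (1 + 0.096)^6 = €15.0000 / 1.733258 = €8.65

€8.65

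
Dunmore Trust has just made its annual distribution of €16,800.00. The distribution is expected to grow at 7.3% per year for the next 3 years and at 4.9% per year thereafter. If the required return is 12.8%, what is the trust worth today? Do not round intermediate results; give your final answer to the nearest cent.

D_1 = 18026.40000
D_2 = 19342.32720
D_3 = 20754.31709
Terminal value at year 3: TV = D_3×(1+g_2)/(r−g_2) = 21771.27862/0.079 = 275585.80535
P_0 = D_1/(1+r)^1 + D_2/(1+r)^2 + D_3/(1+r)^3 + TV/(1+r)^3
    = 15980.85106 + 15201.64290 + 14460.42804 + 192012.51920 = 237655.44120

€237655.44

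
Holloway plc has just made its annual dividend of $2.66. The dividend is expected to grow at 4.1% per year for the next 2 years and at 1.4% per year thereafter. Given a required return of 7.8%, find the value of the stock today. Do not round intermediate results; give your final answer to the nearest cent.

$44.35

D_1 = 2.76906
D_2 = 2.88259
Terminal value at year 2: TV = D_2×(1+g_2)/(r−g_2) = 2.92295/0.064 = 45.67106
P_0 = D_1/(1+r)^1 + D_2/(1+r)^2 + TV/(1+r)^2
    = 2.56870 + 2.48054 + 39.30100 = 44.35023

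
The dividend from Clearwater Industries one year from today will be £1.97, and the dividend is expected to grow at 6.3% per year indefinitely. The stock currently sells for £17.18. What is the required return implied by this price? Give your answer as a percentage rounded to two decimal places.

17.77%

P = D₁/(r − g) ⇒ r = D₁/P + g = £1.9700/£17.18 + 0.063 = 0.114668 + 0.063 = 0.177668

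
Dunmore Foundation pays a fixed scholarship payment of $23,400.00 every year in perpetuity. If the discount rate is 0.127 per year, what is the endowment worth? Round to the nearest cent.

Level perpetuity: PV = C / r = $23,400.00 / 0.127 = $184,251.97

$184251.97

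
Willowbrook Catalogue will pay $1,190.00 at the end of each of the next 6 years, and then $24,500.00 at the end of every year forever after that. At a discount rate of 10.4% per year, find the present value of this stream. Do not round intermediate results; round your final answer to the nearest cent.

$135234.85

PV of 6-year annuity: $1,190.00 × [1 − (1+0.104)^−6] / 0.104 = 5122.56812
Perpetuity value at year 6: $24,500.00 / 0.104 = 235576.92308
PV of perpetuity: 235576.92308 / (1+0.104)^6 = 130112.28524
Total PV = 5122.56812 + 130112.28524 = 135234.85336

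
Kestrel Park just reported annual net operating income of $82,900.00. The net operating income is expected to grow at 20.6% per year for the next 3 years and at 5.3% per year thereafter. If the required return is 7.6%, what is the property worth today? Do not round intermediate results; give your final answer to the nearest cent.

$5657704.14

D_1 = 99977.40000
D_2 = 120572.74440
D_3 = 145410.72975
Terminal value at year 3: TV = D_3×(1+g_2)/(r−g_2) = 153117.49842/0.023 = 6657282.54013
P_0 = D_1/(1+r)^1 + D_2/(1+r)^2 + D_3/(1+r)^3 + TV/(1+r)^3
    = 92915.79926 + 104141.68578 + 116723.85972 + 5343922.79486 = 5657704.13962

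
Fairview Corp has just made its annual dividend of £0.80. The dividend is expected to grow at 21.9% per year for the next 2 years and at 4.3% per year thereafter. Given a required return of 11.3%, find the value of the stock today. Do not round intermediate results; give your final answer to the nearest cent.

£16.13

D_1 = 0.97520
D_2 = 1.18877
Terminal value at year 2: TV = D_2×(1+g_2)/(r−g_2) = 1.23989/0.07 = 17.71266
P_0 = D_1/(1+r)^1 + D_2/(1+r)^2 + TV/(1+r)^2
    = 0.87619 + 0.95964 + 14.29859 = 16.13442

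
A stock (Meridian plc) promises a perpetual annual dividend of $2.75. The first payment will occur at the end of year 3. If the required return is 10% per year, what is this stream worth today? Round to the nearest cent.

$22.73

Value at end of year 2: C / r = $2.75 / 0.1 = $27.5000
Discount to today: PV = $27.5000 / (1 + 0.1)^2 = $27.5000 / 1.210000 = $22.73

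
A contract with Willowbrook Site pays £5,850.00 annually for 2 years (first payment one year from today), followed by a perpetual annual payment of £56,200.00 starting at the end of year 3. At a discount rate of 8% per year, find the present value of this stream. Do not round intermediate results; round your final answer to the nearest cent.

PV of 2-year annuity: £5,850.00 × [1 − (1+0.08)^−2] / 0.08 = 10432.09877
Perpetuity value at year 2: £56,200.00 / 0.08 = 702500.00000
PV of perpetuity: 702500.00000 / (1+0.08)^2 = 602280.52126
Total PV = 10432.09877 + 602280.52126 = 612712.62003

£612712.62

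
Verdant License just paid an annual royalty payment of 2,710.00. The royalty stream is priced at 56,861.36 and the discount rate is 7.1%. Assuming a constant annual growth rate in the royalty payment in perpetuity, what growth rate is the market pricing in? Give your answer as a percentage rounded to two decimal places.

2.23%

P = D₀(1+g)/(r−g) ⇒ P(r−g) = D₀(1+g) ⇒ g(P+D₀) = P·r − D₀
g = (P·r − D₀)/(P + D₀) = (56,861.36×0.071 − 2,710.00) / (56,861.36 + 2,710.00) = 0.022278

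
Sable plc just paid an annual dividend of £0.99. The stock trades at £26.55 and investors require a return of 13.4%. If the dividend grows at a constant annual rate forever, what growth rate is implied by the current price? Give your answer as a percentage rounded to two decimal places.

9.32%

P = D₀(1+g)/(r−g) ⇒ P(r−g) = D₀(1+g) ⇒ g(P+D₀) = P·r − D₀
g = (P·r − D₀)/(P + D₀) = (£26.55×0.134 − £0.99) / (£26.55 + £0.99) = 0.093235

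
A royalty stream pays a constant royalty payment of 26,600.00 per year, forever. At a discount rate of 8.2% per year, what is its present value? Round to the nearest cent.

324390.24

Level perpetuity: PV = C / r = 26,600.00 / 0.082 = 324,390.24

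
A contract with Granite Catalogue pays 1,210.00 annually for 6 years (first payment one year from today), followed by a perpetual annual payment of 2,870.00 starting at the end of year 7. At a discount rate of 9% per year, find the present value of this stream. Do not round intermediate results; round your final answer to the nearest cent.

24442.26

PV of 6-year annuity: 1,210.00 × [1 − (1+0.09)^−6] / 0.09 = 5427.96149
Perpetuity value at year 6: 2,870.00 / 0.09 = 31888.88889
PV of perpetuity: 31888.88889 / (1+0.09)^6 = 19014.30253
Total PV = 5427.96149 + 19014.30253 = 24442.26403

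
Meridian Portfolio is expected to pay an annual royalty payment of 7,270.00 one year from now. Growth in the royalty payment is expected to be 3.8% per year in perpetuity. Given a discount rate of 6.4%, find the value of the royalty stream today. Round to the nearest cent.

279615.38

Growing perpetuity: P = D₁ / (r − g) = 7,270.0000 / (0.064 − 0.038) = 279,615.38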